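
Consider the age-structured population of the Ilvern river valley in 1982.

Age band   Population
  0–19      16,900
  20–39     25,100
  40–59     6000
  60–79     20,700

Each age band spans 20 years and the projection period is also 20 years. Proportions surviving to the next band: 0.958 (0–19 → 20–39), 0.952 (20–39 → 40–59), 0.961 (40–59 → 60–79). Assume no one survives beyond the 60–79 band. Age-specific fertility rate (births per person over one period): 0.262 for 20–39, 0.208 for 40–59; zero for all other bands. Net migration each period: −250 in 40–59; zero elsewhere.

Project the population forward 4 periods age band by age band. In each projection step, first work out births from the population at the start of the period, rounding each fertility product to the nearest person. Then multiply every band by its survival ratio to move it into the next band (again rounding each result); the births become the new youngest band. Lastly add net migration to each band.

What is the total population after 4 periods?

Call the groups 1 to 4, youngest first.
Period 1.
Births: 25100 * 0.262 = 6576, 6000 * 0.208 = 1248 → total 7824
Group 2: 16900 * 0.958 = 16190
Group 3: 25100 * 0.952 = 23895
Group 4: 6000 * 0.961 = 5766
Net migration: Group 3 − 250 → 23645
End of period: [7824, 16190, 23645, 5766]
Period 2.
Births: 16190 * 0.262 = 4242, 23645 * 0.208 = 4918 → total 9160
Group 2: 7824 * 0.958 = 7495
Group 3: 16190 * 0.952 = 15413
Group 4: 23645 * 0.961 = 22723
Net migration: Group 3 − 250 → 15163
End of period: [9160, 7495, 15163, 22723]
Period 3.
Births: 7495 * 0.262 = 1964, 15163 * 0.208 = 3154 → total 5118
Group 2: 9160 * 0.958 = 8775
Group 3: 7495 * 0.952 = 7135
Group 4: 15163 * 0.961 = 14572
Net migration: Group 3 − 250 → 6885
End of period: [5118, 8775, 6885, 14572]
Period 4.
Births: 8775 * 0.262 = 2299, 6885 * 0.208 = 1432 → total 3731
Group 2: 5118 * 0.958 = 4903
Group 3: 8775 * 0.952 = 8354
Group 4: 6885 * 0.961 = 6616
Net migration: Group 3 − 250 → 8104
End of period: [3731, 4903, 8104, 6616]
Total after period 4: 3731 + 4903 + 8104 + 6616 = 23354

23354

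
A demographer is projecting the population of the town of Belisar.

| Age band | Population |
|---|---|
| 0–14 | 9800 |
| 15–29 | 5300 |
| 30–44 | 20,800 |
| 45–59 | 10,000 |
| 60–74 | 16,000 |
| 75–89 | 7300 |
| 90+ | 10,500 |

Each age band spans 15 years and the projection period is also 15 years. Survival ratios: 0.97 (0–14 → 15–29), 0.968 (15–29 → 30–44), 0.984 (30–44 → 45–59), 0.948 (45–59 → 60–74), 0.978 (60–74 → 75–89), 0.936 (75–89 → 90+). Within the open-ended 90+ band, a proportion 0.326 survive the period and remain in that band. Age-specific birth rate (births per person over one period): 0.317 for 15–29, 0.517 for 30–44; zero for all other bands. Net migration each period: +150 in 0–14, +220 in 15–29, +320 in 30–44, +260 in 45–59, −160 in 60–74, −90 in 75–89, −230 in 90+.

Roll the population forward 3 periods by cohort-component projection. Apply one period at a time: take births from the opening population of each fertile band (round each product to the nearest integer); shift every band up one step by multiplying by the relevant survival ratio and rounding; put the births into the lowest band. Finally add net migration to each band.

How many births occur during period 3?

8972

Numbering the bands 1..7 from youngest to oldest:
[period 1]
Births: 5300 × 0.317 = 1680  |  20800 × 0.517 = 10754 → 12434
Band 2: 9800 × 0.97 = 9506
Band 3: 5300 × 0.968 = 5130
Band 4: 20800 × 0.984 = 20467
Band 5: 10000 × 0.948 = 9480
Band 6: 16000 × 0.978 = 15648
Band 7: 7300 × 0.936 + 10500 × 0.326 = 6833 + 3423 = 10256
Net migration: Band 1 + 150 → 12584; Band 2 + 220 → 9726; Band 3 + 320 → 5450; Band 4 + 260 → 20727; Band 5 − 160 → 9320; Band 6 − 90 → 15558; Band 7 − 230 → 10026
End of period: [12584, 9726, 5450, 20727, 9320, 15558, 10026]
[period 2]
Births: 9726 × 0.317 = 3083  |  5450 × 0.517 = 2818 → 5901
Band 2: 12584 × 0.97 = 12206
Band 3: 9726 × 0.968 = 9415
Band 4: 5450 × 0.984 = 5363
Band 5: 20727 × 0.948 = 19649
Band 6: 9320 × 0.978 = 9115
Band 7: 15558 × 0.936 + 10026 × 0.326 = 14562 + 3268 = 17830
Net migration: Band 1 + 150 → 6051; Band 2 + 220 → 12426; Band 3 + 320 → 9735; Band 4 + 260 → 5623; Band 5 − 160 → 19489; Band 6 − 90 → 9025; Band 7 − 230 → 17600
End of period: [6051, 12426, 9735, 5623, 19489, 9025, 17600]
[period 3]
Births: 12426 × 0.317 = 3939  |  9735 × 0.517 = 5033 → 8972
Band 2: 6051 × 0.97 = 5869
Band 3: 12426 × 0.968 = 12028
Band 4: 9735 × 0.984 = 9579
Band 5: 5623 × 0.948 = 5331
Band 6: 19489 × 0.978 = 19060
Band 7: 9025 × 0.936 + 17600 × 0.326 = 8447 + 5738 = 14185
Net migration: Band 1 + 150 → 9122; Band 2 + 220 → 6089; Band 3 + 320 → 12348; Band 4 + 260 → 9839; Band 5 − 160 → 5171; Band 6 − 90 → 18970; Band 7 − 230 → 13955
End of period: [9122, 6089, 12348, 9839, 5171, 18970, 13955]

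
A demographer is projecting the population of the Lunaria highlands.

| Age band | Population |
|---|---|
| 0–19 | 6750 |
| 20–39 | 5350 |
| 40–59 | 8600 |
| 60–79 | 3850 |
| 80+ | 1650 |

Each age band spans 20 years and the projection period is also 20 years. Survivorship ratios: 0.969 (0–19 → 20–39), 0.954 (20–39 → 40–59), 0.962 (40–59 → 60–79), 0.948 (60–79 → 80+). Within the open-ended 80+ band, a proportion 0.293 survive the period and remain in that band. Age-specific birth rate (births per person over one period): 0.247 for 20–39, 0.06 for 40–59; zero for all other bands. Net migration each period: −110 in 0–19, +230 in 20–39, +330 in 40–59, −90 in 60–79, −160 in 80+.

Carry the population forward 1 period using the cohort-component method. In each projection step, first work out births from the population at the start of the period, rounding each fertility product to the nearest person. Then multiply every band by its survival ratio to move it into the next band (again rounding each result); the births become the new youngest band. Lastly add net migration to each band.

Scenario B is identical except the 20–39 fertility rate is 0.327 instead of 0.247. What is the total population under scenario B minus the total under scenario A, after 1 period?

Period 1.
Births: 5350 × 0.247 = 1321 ; 8600 × 0.06 = 516 → total 1837
20–39: 6750 × 0.969 = 6541
40–59: 5350 × 0.954 = 5104
60–79: 8600 × 0.962 = 8273
80+: 3850 × 0.948 + 1650 × 0.293 = 3650 + 483 = 4133
Net migration: 0–19 − 110 → 1727; 20–39 + 230 → 6771; 40–59 + 330 → 5434; 60–79 − 90 → 8183; 80+ − 160 → 3973
→ [1727, 6771, 5434, 8183, 3973]
Scenario A total after 1 period: 26088
Scenario B projection —
Period 1.
Births: 5350 × 0.327 = 1749 ; 8600 × 0.06 = 516 → total 2265
20–39: 6750 × 0.969 = 6541
40–59: 5350 × 0.954 = 5104
60–79: 8600 × 0.962 = 8273
80+: 3850 × 0.948 + 1650 × 0.293 = 3650 + 483 = 4133
Net migration: 0–19 − 110 → 2155; 20–39 + 230 → 6771; 40–59 + 330 → 5434; 60–79 − 90 → 8183; 80+ − 160 → 3973
→ [2155, 6771, 5434, 8183, 3973]
Scenario B total after 1 period: 26516
Difference B − A = 26516 − 26088 = 428

428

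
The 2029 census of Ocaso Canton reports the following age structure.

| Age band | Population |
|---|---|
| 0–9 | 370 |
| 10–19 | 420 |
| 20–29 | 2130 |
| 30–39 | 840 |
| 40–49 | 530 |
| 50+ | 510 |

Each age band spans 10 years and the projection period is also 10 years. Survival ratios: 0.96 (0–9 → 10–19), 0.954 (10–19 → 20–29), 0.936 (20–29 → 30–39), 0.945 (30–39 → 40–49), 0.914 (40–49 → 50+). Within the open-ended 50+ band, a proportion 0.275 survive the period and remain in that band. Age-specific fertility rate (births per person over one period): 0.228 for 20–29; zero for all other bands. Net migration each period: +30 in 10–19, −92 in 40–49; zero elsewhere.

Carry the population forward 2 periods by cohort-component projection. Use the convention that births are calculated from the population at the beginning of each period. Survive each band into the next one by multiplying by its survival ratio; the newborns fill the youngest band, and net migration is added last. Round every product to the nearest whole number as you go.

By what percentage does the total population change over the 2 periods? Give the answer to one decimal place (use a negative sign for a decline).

-18.0

(Groups numbered youngest = 1 to oldest = 6.)
[period 1]
Births: 2130 * 0.228 = 486
Group 2: 370 * 0.96 = 355
Group 3: 420 * 0.954 = 401
Group 4: 2130 * 0.936 = 1994
Group 5: 840 * 0.945 = 794
Group 6: 530 * 0.914 + 510 * 0.275 = 484 + 140 = 624
Net migration: Group 2 + 30 → 385; Group 5 − 92 → 702
Giving 486 / 385 / 401 / 1994 / 702 / 624.
[period 2]
Births: 401 * 0.228 = 91
Group 2: 486 * 0.96 = 467
Group 3: 385 * 0.954 = 367
Group 4: 401 * 0.936 = 375
Group 5: 1994 * 0.945 = 1884
Group 6: 702 * 0.914 + 624 * 0.275 = 642 + 172 = 814
Net migration: Group 2 + 30 → 497; Group 5 − 92 → 1792
Giving 91 / 497 / 367 / 375 / 1792 / 814.
Total: 4800 → 3936; change = -864; percentage change = -18.0%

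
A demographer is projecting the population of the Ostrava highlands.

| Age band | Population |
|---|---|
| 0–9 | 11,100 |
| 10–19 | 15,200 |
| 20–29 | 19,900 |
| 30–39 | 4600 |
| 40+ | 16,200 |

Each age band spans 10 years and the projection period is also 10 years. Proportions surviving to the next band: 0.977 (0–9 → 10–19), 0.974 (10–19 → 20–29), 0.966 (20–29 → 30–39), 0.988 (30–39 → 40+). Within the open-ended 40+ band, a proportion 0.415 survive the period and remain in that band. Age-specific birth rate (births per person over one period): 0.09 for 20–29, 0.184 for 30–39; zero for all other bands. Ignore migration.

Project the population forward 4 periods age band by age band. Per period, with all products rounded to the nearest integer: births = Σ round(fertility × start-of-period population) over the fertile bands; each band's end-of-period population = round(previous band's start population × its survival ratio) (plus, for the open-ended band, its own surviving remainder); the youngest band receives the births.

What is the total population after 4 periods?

32684

After projecting period 1:
Births: 19900 × 0.09 = 1791, 4600 × 0.184 = 846 ⇒ total 2637
10–19: 11100 × 0.977 = 10845
20–29: 15200 × 0.974 = 14805
30–39: 19900 × 0.966 = 19223
40+: 4600 × 0.988 + 16200 × 0.415 = 4545 + 6723 = 11268
Giving 2637 / 10845 / 14805 / 19223 / 11268.
After projecting period 2:
Births: 14805 × 0.09 = 1332, 19223 × 0.184 = 3537 ⇒ total 4869
10–19: 2637 × 0.977 = 2576
20–29: 10845 × 0.974 = 10563
30–39: 14805 × 0.966 = 14302
40+: 19223 × 0.988 + 11268 × 0.415 = 18992 + 4676 = 23668
Giving 4869 / 2576 / 10563 / 14302 / 23668.
After projecting period 3:
Births: 10563 × 0.09 = 951, 14302 × 0.184 = 2632 ⇒ total 3583
10–19: 4869 × 0.977 = 4757
20–29: 2576 × 0.974 = 2509
30–39: 10563 × 0.966 = 10204
40+: 14302 × 0.988 + 23668 × 0.415 = 14130 + 9822 = 23952
Giving 3583 / 4757 / 2509 / 10204 / 23952.
After projecting period 4:
Births: 2509 × 0.09 = 226, 10204 × 0.184 = 1878 ⇒ total 2104
10–19: 3583 × 0.977 = 3501
20–29: 4757 × 0.974 = 4633
30–39: 2509 × 0.966 = 2424
40+: 10204 × 0.988 + 23952 × 0.415 = 10082 + 9940 = 20022
Giving 2104 / 3501 / 4633 / 2424 / 20022.
Total after period 4: 2104 + 3501 + 4633 + 2424 + 20022 = 32684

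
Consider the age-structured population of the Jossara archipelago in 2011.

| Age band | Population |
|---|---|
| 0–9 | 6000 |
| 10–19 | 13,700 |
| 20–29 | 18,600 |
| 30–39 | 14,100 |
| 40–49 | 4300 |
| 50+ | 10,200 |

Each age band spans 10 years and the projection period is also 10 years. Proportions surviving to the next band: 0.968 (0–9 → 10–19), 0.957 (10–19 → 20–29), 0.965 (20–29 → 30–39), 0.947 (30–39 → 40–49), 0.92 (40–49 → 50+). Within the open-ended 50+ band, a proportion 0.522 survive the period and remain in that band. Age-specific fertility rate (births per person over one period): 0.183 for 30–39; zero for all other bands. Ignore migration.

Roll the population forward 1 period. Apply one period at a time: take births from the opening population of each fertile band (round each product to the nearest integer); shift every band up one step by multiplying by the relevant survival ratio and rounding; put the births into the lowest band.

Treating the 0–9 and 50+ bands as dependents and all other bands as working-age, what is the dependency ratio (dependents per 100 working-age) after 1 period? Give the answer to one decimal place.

After projecting period 1:
Births: 14100 × 0.183 = 2580
10–19: 6000 × 0.968 = 5808
20–29: 13700 × 0.957 = 13111
30–39: 18600 × 0.965 = 17949
40–49: 14100 × 0.947 = 13353
50+: 4300 × 0.92 + 10200 × 0.522 = 3956 + 5324 = 9280
Giving 2580 / 5808 / 13111 / 17949 / 13353 / 9280.
Dependents (band 0–9 + band 50+) = 2580 + 9280 = 11860; working-age = 50221; ratio = 11860/50221 × 100 = 23.6

23.6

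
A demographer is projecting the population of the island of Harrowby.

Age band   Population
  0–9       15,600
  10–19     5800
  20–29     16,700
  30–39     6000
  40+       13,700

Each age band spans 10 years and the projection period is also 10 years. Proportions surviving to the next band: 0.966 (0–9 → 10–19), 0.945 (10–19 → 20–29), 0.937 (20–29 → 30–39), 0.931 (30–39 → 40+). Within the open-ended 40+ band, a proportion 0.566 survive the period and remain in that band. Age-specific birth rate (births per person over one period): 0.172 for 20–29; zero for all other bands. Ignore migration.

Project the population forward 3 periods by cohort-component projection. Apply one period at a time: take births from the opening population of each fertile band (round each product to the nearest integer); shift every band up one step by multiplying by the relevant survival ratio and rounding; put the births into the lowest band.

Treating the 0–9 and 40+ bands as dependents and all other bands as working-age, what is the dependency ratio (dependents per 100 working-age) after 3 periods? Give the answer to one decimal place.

117.0

Period 1.
Births: 16700 × 0.172 = 2872
10–19: 15600 × 0.966 = 15070
20–29: 5800 × 0.945 = 5481
30–39: 16700 × 0.937 = 15648
40+: 6000 × 0.931 + 13700 × 0.566 = 5586 + 7754 = 13340
End of period: [2872, 15070, 5481, 15648, 13340]
Period 2.
Births: 5481 × 0.172 = 943
10–19: 2872 × 0.966 = 2774
20–29: 15070 × 0.945 = 14241
30–39: 5481 × 0.937 = 5136
40+: 15648 × 0.931 + 13340 × 0.566 = 14568 + 7550 = 22118
End of period: [943, 2774, 14241, 5136, 22118]
Period 3.
Births: 14241 × 0.172 = 2449
10–19: 943 × 0.966 = 911
20–29: 2774 × 0.945 = 2621
30–39: 14241 × 0.937 = 13344
40+: 5136 × 0.931 + 22118 × 0.566 = 4782 + 12519 = 17301
End of period: [2449, 911, 2621, 13344, 17301]
Dependents (band 0–9 + band 40+) = 2449 + 17301 = 19750; working-age = 16876; ratio = 19750/16876 × 100 = 117.0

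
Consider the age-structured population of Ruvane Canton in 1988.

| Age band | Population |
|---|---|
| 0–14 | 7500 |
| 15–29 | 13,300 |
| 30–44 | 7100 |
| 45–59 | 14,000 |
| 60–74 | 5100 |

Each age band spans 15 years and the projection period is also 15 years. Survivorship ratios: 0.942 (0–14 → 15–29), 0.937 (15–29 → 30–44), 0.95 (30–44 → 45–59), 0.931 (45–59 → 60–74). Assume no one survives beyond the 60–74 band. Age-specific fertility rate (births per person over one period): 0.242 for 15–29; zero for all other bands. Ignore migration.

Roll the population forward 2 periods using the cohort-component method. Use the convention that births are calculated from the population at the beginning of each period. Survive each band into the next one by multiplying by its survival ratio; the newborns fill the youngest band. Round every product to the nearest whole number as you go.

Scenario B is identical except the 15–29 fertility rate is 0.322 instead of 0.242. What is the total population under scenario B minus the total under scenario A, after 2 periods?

1568

(Bands numbered youngest = 1 to oldest = 5.)
After projecting period 1:
Births: 13300 × 0.242 = 3219
Band 2: 7500 × 0.942 = 7065
Band 3: 13300 × 0.937 = 12462
Band 4: 7100 × 0.95 = 6745
Band 5: 14000 × 0.931 = 13034
Giving 3219 / 7065 / 12462 / 6745 / 13034.
After projecting period 2:
Births: 7065 × 0.242 = 1710
Band 2: 3219 × 0.942 = 3032
Band 3: 7065 × 0.937 = 6620
Band 4: 12462 × 0.95 = 11839
Band 5: 6745 × 0.931 = 6280
Giving 1710 / 3032 / 6620 / 11839 / 6280.
Scenario A total after 2 periods: 29481
Scenario B projection —
After projecting period 1:
Births: 13300 × 0.322 = 4283
Band 2: 7500 × 0.942 = 7065
Band 3: 13300 × 0.937 = 12462
Band 4: 7100 × 0.95 = 6745
Band 5: 14000 × 0.931 = 13034
Giving 4283 / 7065 / 12462 / 6745 / 13034.
After projecting period 2:
Births: 7065 × 0.322 = 2275
Band 2: 4283 × 0.942 = 4035
Band 3: 7065 × 0.937 = 6620
Band 4: 12462 × 0.95 = 11839
Band 5: 6745 × 0.931 = 6280
Giving 2275 / 4035 / 6620 / 11839 / 6280.
Scenario B total after 2 periods: 31049
Difference B − A = 31049 − 29481 = 1568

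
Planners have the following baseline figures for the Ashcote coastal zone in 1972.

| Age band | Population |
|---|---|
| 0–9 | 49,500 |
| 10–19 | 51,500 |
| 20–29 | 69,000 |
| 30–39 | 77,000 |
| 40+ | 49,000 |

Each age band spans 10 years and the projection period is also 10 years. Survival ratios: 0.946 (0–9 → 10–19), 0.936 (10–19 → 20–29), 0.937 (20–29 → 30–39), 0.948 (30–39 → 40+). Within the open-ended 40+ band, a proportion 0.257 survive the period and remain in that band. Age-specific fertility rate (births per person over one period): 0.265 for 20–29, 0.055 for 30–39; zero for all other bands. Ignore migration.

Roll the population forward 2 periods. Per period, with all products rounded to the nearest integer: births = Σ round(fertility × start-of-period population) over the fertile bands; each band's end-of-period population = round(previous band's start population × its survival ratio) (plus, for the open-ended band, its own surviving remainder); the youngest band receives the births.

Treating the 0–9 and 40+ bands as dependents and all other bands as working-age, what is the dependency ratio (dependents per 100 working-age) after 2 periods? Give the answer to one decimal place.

After projecting period 1:
Births: 69000 × 0.265 = 18285, 77000 × 0.055 = 4235 ⇒ total 22520
10–19: 49500 × 0.946 = 46827
20–29: 51500 × 0.936 = 48204
30–39: 69000 × 0.937 = 64653
40+: 77000 × 0.948 + 49000 × 0.257 = 72996 + 12593 = 85589
Population now: 0–9=22520, 10–19=46827, 20–29=48204, 30–39=64653, 40+=85589
After projecting period 2:
Births: 48204 × 0.265 = 12774, 64653 × 0.055 = 3556 ⇒ total 16330
10–19: 22520 × 0.946 = 21304
20–29: 46827 × 0.936 = 43830
30–39: 48204 × 0.937 = 45167
40+: 64653 × 0.948 + 85589 × 0.257 = 61291 + 21996 = 83287
Population now: 0–9=16330, 10–19=21304, 20–29=43830, 30–39=45167, 40+=83287
Dependents (band 0–9 + band 40+) = 16330 + 83287 = 99617; working-age = 110301; ratio = 99617/110301 × 100 = 90.3

90.3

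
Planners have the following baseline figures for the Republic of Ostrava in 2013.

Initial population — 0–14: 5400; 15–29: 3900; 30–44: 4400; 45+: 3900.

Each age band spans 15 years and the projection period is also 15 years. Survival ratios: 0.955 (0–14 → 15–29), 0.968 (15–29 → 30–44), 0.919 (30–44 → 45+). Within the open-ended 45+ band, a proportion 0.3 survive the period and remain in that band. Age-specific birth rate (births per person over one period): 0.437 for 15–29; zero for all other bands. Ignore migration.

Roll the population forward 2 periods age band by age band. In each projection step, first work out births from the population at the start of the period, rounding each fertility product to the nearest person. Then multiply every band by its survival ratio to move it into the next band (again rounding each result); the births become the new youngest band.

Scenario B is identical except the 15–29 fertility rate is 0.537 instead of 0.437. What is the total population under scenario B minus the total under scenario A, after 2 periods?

888

Call the bands 1 to 4, youngest first.
Period 1:
Births: 3900 * 0.437 = 1704
Band 2: 5400 * 0.955 = 5157
Band 3: 3900 * 0.968 = 3775
Band 4: 4400 * 0.919 + 3900 * 0.3 = 4044 + 1170 = 5214
Population now: 0–14=1704, 15–29=5157, 30–44=3775, 45+=5214
Period 2:
Births: 5157 * 0.437 = 2254
Band 2: 1704 * 0.955 = 1627
Band 3: 5157 * 0.968 = 4992
Band 4: 3775 * 0.919 + 5214 * 0.3 = 3469 + 1564 = 5033
Population now: 0–14=2254, 15–29=1627, 30–44=4992, 45+=5033
Scenario A total after 2 periods: 13906
Scenario B projection —
Period 1:
Births: 3900 * 0.537 = 2094
Band 2: 5400 * 0.955 = 5157
Band 3: 3900 * 0.968 = 3775
Band 4: 4400 * 0.919 + 3900 * 0.3 = 4044 + 1170 = 5214
Population now: 0–14=2094, 15–29=5157, 30–44=3775, 45+=5214
Period 2:
Births: 5157 * 0.537 = 2769
Band 2: 2094 * 0.955 = 2000
Band 3: 5157 * 0.968 = 4992
Band 4: 3775 * 0.919 + 5214 * 0.3 = 3469 + 1564 = 5033
Population now: 0–14=2769, 15–29=2000, 30–44=4992, 45+=5033
Scenario B total after 2 periods: 14794
Difference B − A = 14794 − 13906 = 888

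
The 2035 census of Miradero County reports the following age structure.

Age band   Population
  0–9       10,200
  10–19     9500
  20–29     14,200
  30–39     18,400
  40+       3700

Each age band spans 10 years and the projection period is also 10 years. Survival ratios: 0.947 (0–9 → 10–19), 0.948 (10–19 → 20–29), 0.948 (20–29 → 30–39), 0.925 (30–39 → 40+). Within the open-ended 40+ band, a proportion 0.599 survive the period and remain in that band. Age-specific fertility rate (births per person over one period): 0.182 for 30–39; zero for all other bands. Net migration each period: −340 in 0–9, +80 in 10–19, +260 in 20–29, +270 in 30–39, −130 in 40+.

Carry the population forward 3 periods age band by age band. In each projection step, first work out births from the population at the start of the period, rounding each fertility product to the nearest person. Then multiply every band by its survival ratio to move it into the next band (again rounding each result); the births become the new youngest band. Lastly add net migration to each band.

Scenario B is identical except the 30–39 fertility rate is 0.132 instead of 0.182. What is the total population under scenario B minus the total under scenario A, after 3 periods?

Numbering the bands 1..5 from youngest to oldest:
Period 1.
Births: 18400 × 0.182 = 3349
Band 2: 10200 × 0.947 = 9659
Band 3: 9500 × 0.948 = 9006
Band 4: 14200 × 0.948 = 13462
Band 5: 18400 × 0.925 + 3700 × 0.599 = 17020 + 2216 = 19236
Net migration: Band 1 − 340 → 3009; Band 2 + 80 → 9739; Band 3 + 260 → 9266; Band 4 + 270 → 13732; Band 5 − 130 → 19106
Giving 3009 / 9739 / 9266 / 13732 / 19106.
Period 2.
Births: 13732 × 0.182 = 2499
Band 2: 3009 × 0.947 = 2850
Band 3: 9739 × 0.948 = 9233
Band 4: 9266 × 0.948 = 8784
Band 5: 13732 × 0.925 + 19106 × 0.599 = 12702 + 11444 = 24146
Net migration: Band 1 − 340 → 2159; Band 2 + 80 → 2930; Band 3 + 260 → 9493; Band 4 + 270 → 9054; Band 5 − 130 → 24016
Giving 2159 / 2930 / 9493 / 9054 / 24016.
Period 3.
Births: 9054 × 0.182 = 1648
Band 2: 2159 × 0.947 = 2045
Band 3: 2930 × 0.948 = 2778
Band 4: 9493 × 0.948 = 8999
Band 5: 9054 × 0.925 + 24016 × 0.599 = 8375 + 14386 = 22761
Net migration: Band 1 − 340 → 1308; Band 2 + 80 → 2125; Band 3 + 260 → 3038; Band 4 + 270 → 9269; Band 5 − 130 → 22631
Giving 1308 / 2125 / 3038 / 9269 / 22631.
Scenario A total after 3 periods: 38371
Scenario B projection —
Period 1.
Births: 18400 × 0.132 = 2429
Band 2: 10200 × 0.947 = 9659
Band 3: 9500 × 0.948 = 9006
Band 4: 14200 × 0.948 = 13462
Band 5: 18400 × 0.925 + 3700 × 0.599 = 17020 + 2216 = 19236
Net migration: Band 1 − 340 → 2089; Band 2 + 80 → 9739; Band 3 + 260 → 9266; Band 4 + 270 → 13732; Band 5 − 130 → 19106
Giving 2089 / 9739 / 9266 / 13732 / 19106.
Period 2.
Births: 13732 × 0.132 = 1813
Band 2: 2089 × 0.947 = 1978
Band 3: 9739 × 0.948 = 9233
Band 4: 9266 × 0.948 = 8784
Band 5: 13732 × 0.925 + 19106 × 0.599 = 12702 + 11444 = 24146
Net migration: Band 1 − 340 → 1473; Band 2 + 80 → 2058; Band 3 + 260 → 9493; Band 4 + 270 → 9054; Band 5 − 130 → 24016
Giving 1473 / 2058 / 9493 / 9054 / 24016.
Period 3.
Births: 9054 × 0.132 = 1195
Band 2: 1473 × 0.947 = 1395
Band 3: 2058 × 0.948 = 1951
Band 4: 9493 × 0.948 = 8999
Band 5: 9054 × 0.925 + 24016 × 0.599 = 8375 + 14386 = 22761
Net migration: Band 1 − 340 → 855; Band 2 + 80 → 1475; Band 3 + 260 → 2211; Band 4 + 270 → 9269; Band 5 − 130 → 22631
Giving 855 / 1475 / 2211 / 9269 / 22631.
Scenario B total after 3 periods: 36441
Difference B − A = 36441 − 38371 = -1930

-1930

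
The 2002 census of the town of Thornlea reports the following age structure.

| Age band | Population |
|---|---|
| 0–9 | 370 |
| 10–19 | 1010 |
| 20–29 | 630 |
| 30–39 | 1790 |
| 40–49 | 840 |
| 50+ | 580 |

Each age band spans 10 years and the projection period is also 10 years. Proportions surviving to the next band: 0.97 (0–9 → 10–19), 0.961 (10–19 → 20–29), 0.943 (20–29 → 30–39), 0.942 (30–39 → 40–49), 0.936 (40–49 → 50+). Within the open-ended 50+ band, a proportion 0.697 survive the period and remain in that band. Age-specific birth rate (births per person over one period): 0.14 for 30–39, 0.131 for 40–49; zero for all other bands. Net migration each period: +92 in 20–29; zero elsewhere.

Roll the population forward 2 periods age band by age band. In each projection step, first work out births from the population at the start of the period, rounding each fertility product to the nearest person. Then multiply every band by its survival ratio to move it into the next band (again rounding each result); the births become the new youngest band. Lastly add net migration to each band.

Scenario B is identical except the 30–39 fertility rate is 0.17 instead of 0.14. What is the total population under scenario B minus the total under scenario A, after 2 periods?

Let band 1 be 0–9 through band 6 = 50+.
After projecting period 1:
Births: 1790 × 0.14 = 251  |  840 × 0.131 = 110 — total 361
Band 2: 370 × 0.97 = 359
Band 3: 1010 × 0.961 = 971
Band 4: 630 × 0.943 = 594
Band 5: 1790 × 0.942 = 1686
Band 6: 840 × 0.936 + 580 × 0.697 = 786 + 404 = 1190
Net migration: Band 3 + 92 → 1063
End of period: [361, 359, 1063, 594, 1686, 1190]
After projecting period 2:
Births: 594 × 0.14 = 83  |  1686 × 0.131 = 221 — total 304
Band 2: 361 × 0.97 = 350
Band 3: 359 × 0.961 = 345
Band 4: 1063 × 0.943 = 1002
Band 5: 594 × 0.942 = 560
Band 6: 1686 × 0.936 + 1190 × 0.697 = 1578 + 829 = 2407
Net migration: Band 3 + 92 → 437
End of period: [304, 350, 437, 1002, 560, 2407]
Scenario A total after 2 periods: 5060
Scenario B projection —
After projecting period 1:
Births: 1790 × 0.17 = 304  |  840 × 0.131 = 110 — total 414
Band 2: 370 × 0.97 = 359
Band 3: 1010 × 0.961 = 971
Band 4: 630 × 0.943 = 594
Band 5: 1790 × 0.942 = 1686
Band 6: 840 × 0.936 + 580 × 0.697 = 786 + 404 = 1190
Net migration: Band 3 + 92 → 1063
End of period: [414, 359, 1063, 594, 1686, 1190]
After projecting period 2:
Births: 594 × 0.17 = 101  |  1686 × 0.131 = 221 — total 322
Band 2: 414 × 0.97 = 402
Band 3: 359 × 0.961 = 345
Band 4: 1063 × 0.943 = 1002
Band 5: 594 × 0.942 = 560
Band 6: 1686 × 0.936 + 1190 × 0.697 = 1578 + 829 = 2407
Net migration: Band 3 + 92 → 437
End of period: [322, 402, 437, 1002, 560, 2407]
Scenario B total after 2 periods: 5130
Difference B − A = 5130 − 5060 = 70

70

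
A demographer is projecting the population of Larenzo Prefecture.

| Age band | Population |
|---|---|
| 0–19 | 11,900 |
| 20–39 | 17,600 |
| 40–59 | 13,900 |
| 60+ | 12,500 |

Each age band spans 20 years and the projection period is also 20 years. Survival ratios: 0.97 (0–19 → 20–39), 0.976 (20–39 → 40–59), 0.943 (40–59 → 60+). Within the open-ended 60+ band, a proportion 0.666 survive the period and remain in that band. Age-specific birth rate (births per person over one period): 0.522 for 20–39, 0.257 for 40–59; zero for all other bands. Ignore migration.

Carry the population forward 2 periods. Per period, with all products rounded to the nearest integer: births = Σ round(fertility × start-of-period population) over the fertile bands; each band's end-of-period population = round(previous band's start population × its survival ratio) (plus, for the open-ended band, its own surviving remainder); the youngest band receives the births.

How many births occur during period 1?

[period 1]
Births: 17600 * 0.522 = 9187, 13900 * 0.257 = 3572 ⇒ total 12759
20–39: 11900 * 0.97 = 11543
40–59: 17600 * 0.976 = 17178
60+: 13900 * 0.943 + 12500 * 0.666 = 13108 + 8325 = 21433
End of period: [12759, 11543, 17178, 21433]

12759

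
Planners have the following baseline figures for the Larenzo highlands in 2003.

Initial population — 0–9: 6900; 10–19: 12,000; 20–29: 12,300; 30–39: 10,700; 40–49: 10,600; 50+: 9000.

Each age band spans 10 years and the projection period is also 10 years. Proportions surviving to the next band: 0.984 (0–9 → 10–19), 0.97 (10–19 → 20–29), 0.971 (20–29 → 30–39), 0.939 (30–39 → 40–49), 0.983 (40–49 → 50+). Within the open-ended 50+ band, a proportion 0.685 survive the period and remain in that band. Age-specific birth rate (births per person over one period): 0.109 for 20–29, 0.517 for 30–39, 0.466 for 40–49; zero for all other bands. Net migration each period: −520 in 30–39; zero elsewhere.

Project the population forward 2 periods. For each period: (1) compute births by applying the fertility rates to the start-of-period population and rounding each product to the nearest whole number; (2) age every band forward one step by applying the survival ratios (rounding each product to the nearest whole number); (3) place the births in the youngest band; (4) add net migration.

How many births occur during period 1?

[period 1]
Births: 12300 * 0.109 = 1341 ; 10700 * 0.517 = 5532 ; 10600 * 0.466 = 4940 → total 11813
10–19: 6900 * 0.984 = 6790
20–29: 12000 * 0.97 = 11640
30–39: 12300 * 0.971 = 11943
40–49: 10700 * 0.939 = 10047
50+: 10600 * 0.983 + 9000 * 0.685 = 10420 + 6165 = 16585
Net migration: 30–39 − 520 → 11423
Giving 11813 / 6790 / 11640 / 11423 / 10047 / 16585.

11813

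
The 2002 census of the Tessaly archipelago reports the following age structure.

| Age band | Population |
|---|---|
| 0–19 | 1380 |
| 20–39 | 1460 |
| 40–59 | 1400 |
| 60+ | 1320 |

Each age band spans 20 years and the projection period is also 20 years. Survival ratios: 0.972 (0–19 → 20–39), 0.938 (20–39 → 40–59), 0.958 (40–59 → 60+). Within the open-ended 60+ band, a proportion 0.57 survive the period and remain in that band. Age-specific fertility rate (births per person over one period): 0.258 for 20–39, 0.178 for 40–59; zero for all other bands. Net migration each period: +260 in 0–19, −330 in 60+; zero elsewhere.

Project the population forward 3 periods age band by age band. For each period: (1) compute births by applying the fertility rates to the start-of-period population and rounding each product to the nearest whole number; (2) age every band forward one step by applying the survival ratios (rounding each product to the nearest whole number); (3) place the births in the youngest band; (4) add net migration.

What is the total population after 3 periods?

4348

Period 1:
Births: 1460 * 0.258 = 377 ; 1400 * 0.178 = 249 — total 626
20–39: 1380 * 0.972 = 1341
40–59: 1460 * 0.938 = 1369
60+: 1400 * 0.958 + 1320 * 0.57 = 1341 + 752 = 2093
Net migration: 0–19 + 260 → 886; 60+ − 330 → 1763
Giving 886 / 1341 / 1369 / 1763.
Period 2:
Births: 1341 * 0.258 = 346 ; 1369 * 0.178 = 244 — total 590
20–39: 886 * 0.972 = 861
40–59: 1341 * 0.938 = 1258
60+: 1369 * 0.958 + 1763 * 0.57 = 1312 + 1005 = 2317
Net migration: 0–19 + 260 → 850; 60+ − 330 → 1987
Giving 850 / 861 / 1258 / 1987.
Period 3:
Births: 861 * 0.258 = 222 ; 1258 * 0.178 = 224 — total 446
20–39: 850 * 0.972 = 826
40–59: 861 * 0.938 = 808
60+: 1258 * 0.958 + 1987 * 0.57 = 1205 + 1133 = 2338
Net migration: 0–19 + 260 → 706; 60+ − 330 → 2008
Giving 706 / 826 / 808 / 2008.
Total after period 3: 706 + 826 + 808 + 2008 = 4348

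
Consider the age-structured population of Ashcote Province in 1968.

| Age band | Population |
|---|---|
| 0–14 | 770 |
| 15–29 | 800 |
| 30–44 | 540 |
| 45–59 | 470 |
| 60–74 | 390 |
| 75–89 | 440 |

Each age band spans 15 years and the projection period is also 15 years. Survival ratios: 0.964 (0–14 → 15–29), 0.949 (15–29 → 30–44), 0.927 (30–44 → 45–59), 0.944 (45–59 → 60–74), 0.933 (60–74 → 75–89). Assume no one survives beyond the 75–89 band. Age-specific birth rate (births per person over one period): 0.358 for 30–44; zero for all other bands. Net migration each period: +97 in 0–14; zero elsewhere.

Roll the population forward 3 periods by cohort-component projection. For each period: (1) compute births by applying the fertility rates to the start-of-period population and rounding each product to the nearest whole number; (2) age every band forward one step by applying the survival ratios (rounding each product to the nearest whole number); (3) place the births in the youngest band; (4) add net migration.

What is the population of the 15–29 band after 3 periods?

356

(Bands numbered youngest = 1 to oldest = 6.)
Period 1.
Births: 540 × 0.358 = 193
Band 2: 770 × 0.964 = 742
Band 3: 800 × 0.949 = 759
Band 4: 540 × 0.927 = 501
Band 5: 470 × 0.944 = 444
Band 6: 390 × 0.933 = 364
Net migration: Band 1 + 97 → 290
Population now: 0–14=290, 15–29=742, 30–44=759, 45–59=501, 60–74=444, 75–89=364
Period 2.
Births: 759 × 0.358 = 272
Band 2: 290 × 0.964 = 280
Band 3: 742 × 0.949 = 704
Band 4: 759 × 0.927 = 704
Band 5: 501 × 0.944 = 473
Band 6: 444 × 0.933 = 414
Net migration: Band 1 + 97 → 369
Population now: 0–14=369, 15–29=280, 30–44=704, 45–59=704, 60–74=473, 75–89=414
Period 3.
Births: 704 × 0.358 = 252
Band 2: 369 × 0.964 = 356
Band 3: 280 × 0.949 = 266
Band 4: 704 × 0.927 = 653
Band 5: 704 × 0.944 = 665
Band 6: 473 × 0.933 = 441
Net migration: Band 1 + 97 → 349
Population now: 0–14=349, 15–29=356, 30–44=266, 45–59=653, 60–74=665, 75–89=441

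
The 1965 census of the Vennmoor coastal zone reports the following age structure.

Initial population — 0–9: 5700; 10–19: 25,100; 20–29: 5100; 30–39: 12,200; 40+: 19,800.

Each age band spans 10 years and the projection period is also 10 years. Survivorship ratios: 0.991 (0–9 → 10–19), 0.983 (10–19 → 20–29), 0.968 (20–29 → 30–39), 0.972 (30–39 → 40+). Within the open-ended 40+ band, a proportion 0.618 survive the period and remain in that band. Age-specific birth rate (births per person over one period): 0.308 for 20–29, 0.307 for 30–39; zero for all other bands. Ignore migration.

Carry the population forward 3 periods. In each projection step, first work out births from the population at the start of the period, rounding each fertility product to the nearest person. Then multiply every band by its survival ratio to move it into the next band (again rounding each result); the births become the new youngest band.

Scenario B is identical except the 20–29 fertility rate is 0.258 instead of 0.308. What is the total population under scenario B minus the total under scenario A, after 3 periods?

-1747

— Period 1 —
Births: 5100 × 0.308 = 1571  |  12200 × 0.307 = 3745 → total 5316
10–19: 5700 × 0.991 = 5649
20–29: 25100 × 0.983 = 24673
30–39: 5100 × 0.968 = 4937
40+: 12200 × 0.972 + 19800 × 0.618 = 11858 + 12236 = 24094
→ [5316, 5649, 24673, 4937, 24094]
— Period 2 —
Births: 24673 × 0.308 = 7599  |  4937 × 0.307 = 1516 → total 9115
10–19: 5316 × 0.991 = 5268
20–29: 5649 × 0.983 = 5553
30–39: 24673 × 0.968 = 23883
40+: 4937 × 0.972 + 24094 × 0.618 = 4799 + 14890 = 19689
→ [9115, 5268, 5553, 23883, 19689]
— Period 3 —
Births: 5553 × 0.308 = 1710  |  23883 × 0.307 = 7332 → total 9042
10–19: 9115 × 0.991 = 9033
20–29: 5268 × 0.983 = 5178
30–39: 5553 × 0.968 = 5375
40+: 23883 × 0.972 + 19689 × 0.618 = 23214 + 12168 = 35382
→ [9042, 9033, 5178, 5375, 35382]
Scenario A total after 3 periods: 64010
Scenario B projection —
— Period 1 —
Births: 5100 × 0.258 = 1316  |  12200 × 0.307 = 3745 → total 5061
10–19: 5700 × 0.991 = 5649
20–29: 25100 × 0.983 = 24673
30–39: 5100 × 0.968 = 4937
40+: 12200 × 0.972 + 19800 × 0.618 = 11858 + 12236 = 24094
→ [5061, 5649, 24673, 4937, 24094]
— Period 2 —
Births: 24673 × 0.258 = 6366  |  4937 × 0.307 = 1516 → total 7882
10–19: 5061 × 0.991 = 5015
20–29: 5649 × 0.983 = 5553
30–39: 24673 × 0.968 = 23883
40+: 4937 × 0.972 + 24094 × 0.618 = 4799 + 14890 = 19689
→ [7882, 5015, 5553, 23883, 19689]
— Period 3 —
Births: 5553 × 0.258 = 1433  |  23883 × 0.307 = 7332 → total 8765
10–19: 7882 × 0.991 = 7811
20–29: 5015 × 0.983 = 4930
30–39: 5553 × 0.968 = 5375
40+: 23883 × 0.972 + 19689 × 0.618 = 23214 + 12168 = 35382
→ [8765, 7811, 4930, 5375, 35382]
Scenario B total after 3 periods: 62263
Difference B − A = 62263 − 64010 = -1747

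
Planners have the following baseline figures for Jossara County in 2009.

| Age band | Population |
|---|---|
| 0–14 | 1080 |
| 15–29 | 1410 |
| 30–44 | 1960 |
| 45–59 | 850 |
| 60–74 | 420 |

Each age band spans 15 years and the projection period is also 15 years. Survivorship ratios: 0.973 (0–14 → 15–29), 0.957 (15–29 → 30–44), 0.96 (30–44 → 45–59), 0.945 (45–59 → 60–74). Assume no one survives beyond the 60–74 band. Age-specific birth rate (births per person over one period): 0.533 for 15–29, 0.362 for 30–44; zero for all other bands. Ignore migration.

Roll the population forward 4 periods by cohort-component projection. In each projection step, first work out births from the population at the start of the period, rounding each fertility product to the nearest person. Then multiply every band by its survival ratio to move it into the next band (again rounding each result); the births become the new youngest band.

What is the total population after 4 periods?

— Period 1 —
Births: 1410 × 0.533 = 752  |  1960 × 0.362 = 710 → total 1462
15–29: 1080 × 0.973 = 1051
30–44: 1410 × 0.957 = 1349
45–59: 1960 × 0.96 = 1882
60–74: 850 × 0.945 = 803
→ [1462, 1051, 1349, 1882, 803]
— Period 2 —
Births: 1051 × 0.533 = 560  |  1349 × 0.362 = 488 → total 1048
15–29: 1462 × 0.973 = 1423
30–44: 1051 × 0.957 = 1006
45–59: 1349 × 0.96 = 1295
60–74: 1882 × 0.945 = 1778
→ [1048, 1423, 1006, 1295, 1778]
— Period 3 —
Births: 1423 × 0.533 = 758  |  1006 × 0.362 = 364 → total 1122
15–29: 1048 × 0.973 = 1020
30–44: 1423 × 0.957 = 1362
45–59: 1006 × 0.96 = 966
60–74: 1295 × 0.945 = 1224
→ [1122, 1020, 1362, 966, 1224]
— Period 4 —
Births: 1020 × 0.533 = 544  |  1362 × 0.362 = 493 → total 1037
15–29: 1122 × 0.973 = 1092
30–44: 1020 × 0.957 = 976
45–59: 1362 × 0.96 = 1308
60–74: 966 × 0.945 = 913
→ [1037, 1092, 976, 1308, 913]
Total after period 4: 1037 + 1092 + 976 + 1308 + 913 = 5326

5326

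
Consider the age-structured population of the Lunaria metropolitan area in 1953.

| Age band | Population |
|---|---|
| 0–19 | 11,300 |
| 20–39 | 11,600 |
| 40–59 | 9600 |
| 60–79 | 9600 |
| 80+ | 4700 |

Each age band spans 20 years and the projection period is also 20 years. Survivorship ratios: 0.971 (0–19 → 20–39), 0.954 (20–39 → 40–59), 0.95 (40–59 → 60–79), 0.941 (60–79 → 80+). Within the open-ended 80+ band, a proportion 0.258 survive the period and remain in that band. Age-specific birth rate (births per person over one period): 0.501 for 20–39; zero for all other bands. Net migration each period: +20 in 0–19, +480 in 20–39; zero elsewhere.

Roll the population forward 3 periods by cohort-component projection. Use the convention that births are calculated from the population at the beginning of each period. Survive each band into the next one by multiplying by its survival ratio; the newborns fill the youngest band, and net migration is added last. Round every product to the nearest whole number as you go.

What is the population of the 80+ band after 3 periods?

(Groups numbered youngest = 1 to oldest = 5.)
[period 1]
Births: 11600 × 0.501 = 5812
Group 2: 11300 × 0.971 = 10972
Group 3: 11600 × 0.954 = 11066
Group 4: 9600 × 0.95 = 9120
Group 5: 9600 × 0.941 + 4700 × 0.258 = 9034 + 1213 = 10247
Net migration: Group 1 + 20 → 5832; Group 2 + 480 → 11452
Population now: 0–19=5832, 20–39=11452, 40–59=11066, 60–79=9120, 80+=10247
[period 2]
Births: 11452 × 0.501 = 5737
Group 2: 5832 × 0.971 = 5663
Group 3: 11452 × 0.954 = 10925
Group 4: 11066 × 0.95 = 10513
Group 5: 9120 × 0.941 + 10247 × 0.258 = 8582 + 2644 = 11226
Net migration: Group 1 + 20 → 5757; Group 2 + 480 → 6143
Population now: 0–19=5757, 20–39=6143, 40–59=10925, 60–79=10513, 80+=11226
[period 3]
Births: 6143 × 0.501 = 3078
Group 2: 5757 × 0.971 = 5590
Group 3: 6143 × 0.954 = 5860
Group 4: 10925 × 0.95 = 10379
Group 5: 10513 × 0.941 + 11226 × 0.258 = 9893 + 2896 = 12789
Net migration: Group 1 + 20 → 3098; Group 2 + 480 → 6070
Population now: 0–19=3098, 20–39=6070, 40–59=5860, 60–79=10379, 80+=12789

12789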